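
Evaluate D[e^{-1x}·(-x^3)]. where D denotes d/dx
x^{2} \left(x - 3\right) e^{- x}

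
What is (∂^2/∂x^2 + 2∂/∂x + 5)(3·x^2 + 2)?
15 x^{2} + 12 x + 16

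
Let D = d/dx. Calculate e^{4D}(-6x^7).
- 6 x^{7} - 168 x^{6} - 2016 x^{5} - 13440 x^{4} - 53760 x^{3} - 129024 x^{2} - 172032 x - 98304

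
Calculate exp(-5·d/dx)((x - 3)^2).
x^{2} - 16 x + 64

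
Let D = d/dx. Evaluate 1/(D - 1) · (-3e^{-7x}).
\frac{3 e^{- 7 x}}{8}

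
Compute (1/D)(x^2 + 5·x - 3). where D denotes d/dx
\frac{x^{3}}{3} + \frac{5 x^{2}}{2} - 3 x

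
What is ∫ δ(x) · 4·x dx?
0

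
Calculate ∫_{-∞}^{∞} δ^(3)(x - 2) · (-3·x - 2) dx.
0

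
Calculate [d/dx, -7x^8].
- 56 x^{7}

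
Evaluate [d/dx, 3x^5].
15 x^{4}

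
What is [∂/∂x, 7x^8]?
56 x^{7}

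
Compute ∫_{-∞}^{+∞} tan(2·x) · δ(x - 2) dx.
\tan{\left(4 \right)}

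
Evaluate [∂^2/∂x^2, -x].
-2\frac{d}{dx}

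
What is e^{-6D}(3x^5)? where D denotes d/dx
3 x^{5} - 90 x^{4} + 1080 x^{3} - 6480 x^{2} + 19440 x - 23328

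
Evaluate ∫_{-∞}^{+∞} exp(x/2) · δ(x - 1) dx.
e^{\frac{1}{2}}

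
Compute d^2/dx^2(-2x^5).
- 40 x^{3}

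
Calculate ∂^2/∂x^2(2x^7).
84 x^{5}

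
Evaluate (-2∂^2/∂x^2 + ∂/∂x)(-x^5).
5 x^{3} \left(8 - x\right)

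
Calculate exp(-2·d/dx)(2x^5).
2 x^{5} - 20 x^{4} + 80 x^{3} - 160 x^{2} + 160 x - 64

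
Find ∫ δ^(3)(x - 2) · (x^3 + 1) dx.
-6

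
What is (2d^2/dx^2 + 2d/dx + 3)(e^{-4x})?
27 e^{- 4 x}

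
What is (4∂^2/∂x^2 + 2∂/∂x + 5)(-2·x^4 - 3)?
- 10 x^{4} - 16 x^{3} - 96 x^{2} - 15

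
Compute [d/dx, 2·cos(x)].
- 2 \sin{\left(x \right)}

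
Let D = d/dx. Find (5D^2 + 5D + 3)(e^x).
13 e^{x}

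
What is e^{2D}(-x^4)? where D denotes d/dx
- x^{4} - 8 x^{3} - 24 x^{2} - 32 x - 16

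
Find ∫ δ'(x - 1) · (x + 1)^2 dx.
-4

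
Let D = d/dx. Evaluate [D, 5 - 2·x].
-2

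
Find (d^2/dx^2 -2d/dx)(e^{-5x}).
35 e^{- 5 x}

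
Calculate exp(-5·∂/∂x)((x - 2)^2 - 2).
x^{2} - 14 x + 47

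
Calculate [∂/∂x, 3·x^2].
6 x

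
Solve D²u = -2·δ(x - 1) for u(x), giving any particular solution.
-|x - 1|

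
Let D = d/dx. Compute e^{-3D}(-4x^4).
- 4 x^{4} + 48 x^{3} - 216 x^{2} + 432 x - 324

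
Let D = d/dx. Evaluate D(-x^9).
- 9 x^{8}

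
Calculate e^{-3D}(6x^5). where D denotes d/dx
6 x^{5} - 90 x^{4} + 540 x^{3} - 1620 x^{2} + 2430 x - 1458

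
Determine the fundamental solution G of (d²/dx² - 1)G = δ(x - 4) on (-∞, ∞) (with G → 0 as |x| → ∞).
-\frac{e^{-|x - 4|}}{2}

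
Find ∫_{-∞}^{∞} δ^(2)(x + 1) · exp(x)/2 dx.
\frac{1}{2 e}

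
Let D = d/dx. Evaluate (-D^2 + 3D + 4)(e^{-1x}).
0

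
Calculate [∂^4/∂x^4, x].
4\frac{d^{3}}{dx^{3}}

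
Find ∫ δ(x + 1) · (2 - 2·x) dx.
4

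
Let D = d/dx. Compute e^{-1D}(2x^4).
2 x^{4} - 8 x^{3} + 12 x^{2} - 8 x + 2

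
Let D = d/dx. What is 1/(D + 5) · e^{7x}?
\frac{e^{7 x}}{12}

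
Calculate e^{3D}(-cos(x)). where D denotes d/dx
- \cos{\left(x + 3 \right)}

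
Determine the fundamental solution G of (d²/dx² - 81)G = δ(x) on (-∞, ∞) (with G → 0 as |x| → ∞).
-\frac{e^{-9|x|}}{18}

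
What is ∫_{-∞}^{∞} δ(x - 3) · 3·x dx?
9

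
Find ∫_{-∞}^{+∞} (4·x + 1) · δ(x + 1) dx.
-3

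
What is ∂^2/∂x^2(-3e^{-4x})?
- 48 e^{- 4 x}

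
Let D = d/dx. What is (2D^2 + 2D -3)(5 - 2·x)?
6 x - 19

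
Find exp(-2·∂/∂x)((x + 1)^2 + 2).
x^{2} - 2 x + 3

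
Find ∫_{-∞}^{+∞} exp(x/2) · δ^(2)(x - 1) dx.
\frac{e^{\frac{1}{2}}}{4}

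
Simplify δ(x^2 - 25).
\frac{\delta(x - 5) + \delta(x + 5)}{10}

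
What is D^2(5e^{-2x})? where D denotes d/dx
20 e^{- 2 x}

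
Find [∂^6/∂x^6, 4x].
24\frac{d^{5}}{dx^{5}}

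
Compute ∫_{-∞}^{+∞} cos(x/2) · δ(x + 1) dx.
\cos{\left(\frac{1}{2} \right)}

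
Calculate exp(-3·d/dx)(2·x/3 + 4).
\frac{2 x}{3} + 2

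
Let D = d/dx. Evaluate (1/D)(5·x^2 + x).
\frac{5 x^{3}}{3} + \frac{x^{2}}{2}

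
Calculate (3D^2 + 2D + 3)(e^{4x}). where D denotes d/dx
59 e^{4 x}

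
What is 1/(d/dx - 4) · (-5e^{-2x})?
\frac{5 e^{- 2 x}}{6}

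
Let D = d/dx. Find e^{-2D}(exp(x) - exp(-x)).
- e^{2 - x} + e^{x - 2}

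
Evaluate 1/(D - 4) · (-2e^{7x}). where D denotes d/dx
- \frac{2 e^{7 x}}{3}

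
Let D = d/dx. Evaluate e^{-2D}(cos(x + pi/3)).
\cos{\left(x - 2 + \frac{\pi}{3} \right)}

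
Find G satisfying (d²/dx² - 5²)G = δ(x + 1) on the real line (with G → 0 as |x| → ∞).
-\frac{e^{-5|x + 1|}}{10}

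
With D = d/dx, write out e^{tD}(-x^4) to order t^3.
x \left(- 4 t^{3} - 6 t^{2} x - 4 t x^{2} - x^{3}\right)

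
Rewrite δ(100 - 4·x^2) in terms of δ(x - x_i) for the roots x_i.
\frac{\delta(x - 5) + \delta(x + 5)}{40}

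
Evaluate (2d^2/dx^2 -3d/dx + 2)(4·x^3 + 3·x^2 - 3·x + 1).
8 x^{3} - 30 x^{2} + 24 x + 23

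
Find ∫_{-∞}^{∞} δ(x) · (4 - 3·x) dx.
4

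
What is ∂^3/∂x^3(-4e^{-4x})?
256 e^{- 4 x}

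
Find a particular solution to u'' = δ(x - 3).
\frac{|x - 3|}{2}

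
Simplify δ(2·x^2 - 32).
\frac{\delta(x - 4) + \delta(x + 4)}{16}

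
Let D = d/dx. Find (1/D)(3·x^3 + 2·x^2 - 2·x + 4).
\frac{3 x^{4}}{4} + \frac{2 x^{3}}{3} - x^{2} + 4 x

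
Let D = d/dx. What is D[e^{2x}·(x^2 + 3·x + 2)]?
\left(2 x^{2} + 8 x + 7\right) e^{2 x}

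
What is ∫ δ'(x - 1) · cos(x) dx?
\sin{\left(1 \right)}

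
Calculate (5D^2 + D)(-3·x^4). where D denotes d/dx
12 x^{2} \left(- x - 15\right)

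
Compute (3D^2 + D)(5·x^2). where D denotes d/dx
10 x + 30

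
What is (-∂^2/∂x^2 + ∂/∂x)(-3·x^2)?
6 - 6 x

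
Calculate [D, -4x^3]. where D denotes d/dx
- 12 x^{2}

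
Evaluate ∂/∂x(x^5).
5 x^{4}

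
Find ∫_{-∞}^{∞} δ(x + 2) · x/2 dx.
-1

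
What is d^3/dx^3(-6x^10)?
- 4320 x^{7}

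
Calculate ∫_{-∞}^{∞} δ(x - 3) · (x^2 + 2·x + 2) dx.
17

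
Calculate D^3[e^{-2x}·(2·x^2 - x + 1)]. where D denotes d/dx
4 \left(- 4 x^{2} + 14 x - 11\right) e^{- 2 x}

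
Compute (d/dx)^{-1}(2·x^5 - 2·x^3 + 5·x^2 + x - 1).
\frac{x^{6}}{3} - \frac{x^{4}}{2} + \frac{5 x^{3}}{3} + \frac{x^{2}}{2} - x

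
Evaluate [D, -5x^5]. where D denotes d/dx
- 25 x^{4}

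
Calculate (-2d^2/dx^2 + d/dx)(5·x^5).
25 x^{3} \left(x - 8\right)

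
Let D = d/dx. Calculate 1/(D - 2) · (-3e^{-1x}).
e^{- x}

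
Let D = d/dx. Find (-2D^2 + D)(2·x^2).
4 x - 8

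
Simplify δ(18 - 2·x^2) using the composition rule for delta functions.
\frac{\delta(x - 3) + \delta(x + 3)}{12}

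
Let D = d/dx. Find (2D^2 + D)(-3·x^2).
- 6 x - 12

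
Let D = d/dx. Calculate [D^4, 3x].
12D^{3}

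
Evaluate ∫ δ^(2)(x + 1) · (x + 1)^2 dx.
2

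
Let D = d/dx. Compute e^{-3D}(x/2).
\frac{x}{2} - \frac{3}{2}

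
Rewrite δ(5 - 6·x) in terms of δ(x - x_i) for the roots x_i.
\frac{\delta(x - 5/6)}{6}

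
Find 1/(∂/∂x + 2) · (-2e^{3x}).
- \frac{2 e^{3 x}}{5}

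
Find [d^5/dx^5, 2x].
10\frac{d^{4}}{dx^{4}}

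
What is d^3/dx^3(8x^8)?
2688 x^{5}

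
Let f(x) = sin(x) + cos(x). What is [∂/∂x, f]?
- \sin{\left(x \right)} + \cos{\left(x \right)}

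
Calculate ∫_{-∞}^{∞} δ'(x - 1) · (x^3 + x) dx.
-4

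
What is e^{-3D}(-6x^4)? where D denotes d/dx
- 6 x^{4} + 72 x^{3} - 324 x^{2} + 648 x - 486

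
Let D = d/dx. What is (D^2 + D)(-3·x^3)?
9 x \left(- x - 2\right)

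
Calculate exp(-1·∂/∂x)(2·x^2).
2 x^{2} - 4 x + 2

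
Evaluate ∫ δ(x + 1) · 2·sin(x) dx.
- 2 \sin{\left(1 \right)}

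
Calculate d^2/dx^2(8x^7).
336 x^{5}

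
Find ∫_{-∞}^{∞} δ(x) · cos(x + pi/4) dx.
\frac{\sqrt{2}}{2}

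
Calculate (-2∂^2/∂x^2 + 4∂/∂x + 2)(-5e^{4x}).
70 e^{4 x}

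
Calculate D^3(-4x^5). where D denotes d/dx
- 240 x^{2}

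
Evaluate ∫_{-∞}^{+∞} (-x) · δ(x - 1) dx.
-1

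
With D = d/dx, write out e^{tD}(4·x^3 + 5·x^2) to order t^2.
t^{2} \left(12 x + 5\right) + 2 t x \left(6 x + 5\right) + 4 x^{3} + 5 x^{2}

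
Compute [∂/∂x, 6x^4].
24 x^{3}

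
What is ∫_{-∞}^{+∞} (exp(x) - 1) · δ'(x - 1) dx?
- e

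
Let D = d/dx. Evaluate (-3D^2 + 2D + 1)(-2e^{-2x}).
30 e^{- 2 x}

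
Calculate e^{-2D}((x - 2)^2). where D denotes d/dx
x^{2} - 8 x + 16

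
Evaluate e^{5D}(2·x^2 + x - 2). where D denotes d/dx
2 x^{2} + 21 x + 53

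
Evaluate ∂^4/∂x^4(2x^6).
720 x^{2}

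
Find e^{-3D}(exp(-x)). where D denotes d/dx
e^{3 - x}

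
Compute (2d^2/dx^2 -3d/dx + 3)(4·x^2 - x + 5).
12 x^{2} - 27 x + 34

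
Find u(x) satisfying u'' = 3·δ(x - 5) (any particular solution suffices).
\frac{3|x - 5|}{2}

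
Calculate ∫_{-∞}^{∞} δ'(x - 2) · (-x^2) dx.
4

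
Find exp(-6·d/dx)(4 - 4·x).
28 - 4 x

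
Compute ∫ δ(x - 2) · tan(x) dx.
\tan{\left(2 \right)}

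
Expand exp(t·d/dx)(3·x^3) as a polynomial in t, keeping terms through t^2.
3 x \left(3 t^{2} + 3 t x + x^{2}\right)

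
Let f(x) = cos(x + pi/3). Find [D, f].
- \sin{\left(x + \frac{\pi}{3} \right)}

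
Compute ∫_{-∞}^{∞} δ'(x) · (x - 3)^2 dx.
6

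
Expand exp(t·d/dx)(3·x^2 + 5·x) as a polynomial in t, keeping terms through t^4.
3 t^{2} + t \left(6 x + 5\right) + 3 x^{2} + 5 x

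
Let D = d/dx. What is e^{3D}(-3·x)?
- 3 x - 9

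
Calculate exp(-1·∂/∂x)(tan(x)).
\tan{\left(x - 1 \right)}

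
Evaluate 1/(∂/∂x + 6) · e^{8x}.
\frac{e^{8 x}}{14}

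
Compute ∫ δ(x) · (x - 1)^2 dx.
1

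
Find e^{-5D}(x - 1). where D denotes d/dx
x - 6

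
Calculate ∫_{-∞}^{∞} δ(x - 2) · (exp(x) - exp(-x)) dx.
2 \sinh{\left(2 \right)}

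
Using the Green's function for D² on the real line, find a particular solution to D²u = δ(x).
\frac{|x|}{2}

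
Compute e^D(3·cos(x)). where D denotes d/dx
3 \cos{\left(x + 1 \right)}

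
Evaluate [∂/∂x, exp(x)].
e^{x}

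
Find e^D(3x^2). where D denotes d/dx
3 x^{2} + 6 x + 3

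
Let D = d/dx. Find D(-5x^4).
- 20 x^{3}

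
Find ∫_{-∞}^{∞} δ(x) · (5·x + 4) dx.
4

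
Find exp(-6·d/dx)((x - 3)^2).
x^{2} - 18 x + 81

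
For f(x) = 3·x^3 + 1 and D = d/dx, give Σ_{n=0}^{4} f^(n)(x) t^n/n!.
3 t^{3} + 9 t^{2} x + 9 t x^{2} + 3 x^{3} + 1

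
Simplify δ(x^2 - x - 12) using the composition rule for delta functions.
\frac{\delta(x + 3) + \delta(x - 4)}{7}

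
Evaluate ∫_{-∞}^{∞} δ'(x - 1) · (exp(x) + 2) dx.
- e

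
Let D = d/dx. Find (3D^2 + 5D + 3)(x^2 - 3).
3 x^{2} + 10 x - 3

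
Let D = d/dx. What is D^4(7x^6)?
2520 x^{2}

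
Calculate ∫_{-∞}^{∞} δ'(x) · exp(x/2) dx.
- \frac{1}{2}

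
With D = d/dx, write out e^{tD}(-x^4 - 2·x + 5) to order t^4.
- t^{4} - 4 t^{3} x - 6 t^{2} x^{2} - 2 t \left(2 x^{3} + 1\right) - x^{4} - 2 x + 5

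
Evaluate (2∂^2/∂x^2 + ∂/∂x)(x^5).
5 x^{3} \left(x + 8\right)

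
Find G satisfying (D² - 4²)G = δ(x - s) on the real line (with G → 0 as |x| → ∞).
-\frac{e^{-4|x-s|}}{8}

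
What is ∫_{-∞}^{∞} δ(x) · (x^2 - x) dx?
0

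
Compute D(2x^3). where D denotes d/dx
6 x^{2}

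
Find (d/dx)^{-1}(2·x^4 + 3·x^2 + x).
\frac{2 x^{5}}{5} + x^{3} + \frac{x^{2}}{2}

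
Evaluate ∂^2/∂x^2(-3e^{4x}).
- 48 e^{4 x}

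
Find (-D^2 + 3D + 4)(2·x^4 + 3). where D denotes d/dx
8 x^{4} + 24 x^{3} - 24 x^{2} + 12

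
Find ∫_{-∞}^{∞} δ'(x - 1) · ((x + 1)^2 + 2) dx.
-4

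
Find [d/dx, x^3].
3 x^{2}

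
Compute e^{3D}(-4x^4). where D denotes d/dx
- 4 x^{4} - 48 x^{3} - 216 x^{2} - 432 x - 324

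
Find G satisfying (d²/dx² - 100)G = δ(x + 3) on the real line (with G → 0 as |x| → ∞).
-\frac{e^{-10|x + 3|}}{20}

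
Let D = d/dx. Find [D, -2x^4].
- 8 x^{3}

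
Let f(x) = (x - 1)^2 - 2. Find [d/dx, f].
2 x - 2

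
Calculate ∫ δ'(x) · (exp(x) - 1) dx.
-1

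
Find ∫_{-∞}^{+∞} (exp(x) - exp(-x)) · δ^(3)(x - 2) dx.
- 2 \cosh{\left(2 \right)}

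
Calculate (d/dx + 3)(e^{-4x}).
- e^{- 4 x}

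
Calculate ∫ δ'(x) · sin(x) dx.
-1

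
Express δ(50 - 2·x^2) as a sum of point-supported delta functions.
\frac{\delta(x - 5) + \delta(x + 5)}{20}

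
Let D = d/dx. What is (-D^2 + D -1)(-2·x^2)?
2 x^{2} - 4 x + 4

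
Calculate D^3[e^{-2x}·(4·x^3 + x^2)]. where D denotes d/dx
4 \left(- 8 x^{3} + 34 x^{2} - 30 x + 3\right) e^{- 2 x}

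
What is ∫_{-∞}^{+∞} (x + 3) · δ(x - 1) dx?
4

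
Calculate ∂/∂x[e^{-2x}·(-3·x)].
3 \left(2 x - 1\right) e^{- 2 x}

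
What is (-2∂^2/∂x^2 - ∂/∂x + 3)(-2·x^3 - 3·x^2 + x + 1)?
- 6 x^{3} - 3 x^{2} + 33 x + 14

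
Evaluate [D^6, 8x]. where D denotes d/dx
48D^{5}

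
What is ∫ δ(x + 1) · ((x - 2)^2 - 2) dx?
7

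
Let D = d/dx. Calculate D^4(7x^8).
11760 x^{4}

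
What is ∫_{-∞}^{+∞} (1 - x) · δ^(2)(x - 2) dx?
0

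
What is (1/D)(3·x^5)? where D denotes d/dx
\frac{x^{6}}{2}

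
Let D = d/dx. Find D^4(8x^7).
6720 x^{3}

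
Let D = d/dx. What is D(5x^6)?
30 x^{5}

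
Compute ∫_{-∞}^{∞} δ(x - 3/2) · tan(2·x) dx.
\tan{\left(3 \right)}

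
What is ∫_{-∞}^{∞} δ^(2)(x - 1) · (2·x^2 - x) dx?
4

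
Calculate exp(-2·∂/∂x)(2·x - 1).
2 x - 5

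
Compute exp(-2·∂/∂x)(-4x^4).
- 4 x^{4} + 32 x^{3} - 96 x^{2} + 128 x - 64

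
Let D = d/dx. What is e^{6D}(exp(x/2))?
e^{\frac{x}{2} + 3}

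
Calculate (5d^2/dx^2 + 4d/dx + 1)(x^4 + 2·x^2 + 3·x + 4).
x^{4} + 16 x^{3} + 62 x^{2} + 19 x + 36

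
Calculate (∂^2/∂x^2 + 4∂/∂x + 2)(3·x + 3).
6 x + 18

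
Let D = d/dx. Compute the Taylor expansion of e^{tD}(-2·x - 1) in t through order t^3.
- 2 t - 2 x - 1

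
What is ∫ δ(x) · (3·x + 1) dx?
1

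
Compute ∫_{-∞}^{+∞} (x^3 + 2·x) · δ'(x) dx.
-2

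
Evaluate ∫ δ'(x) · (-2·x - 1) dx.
2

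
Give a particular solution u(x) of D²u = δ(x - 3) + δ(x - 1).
\frac{|x - 3|}{2} + \frac{|x - 1|}{2}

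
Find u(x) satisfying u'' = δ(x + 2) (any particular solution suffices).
\frac{|x + 2|}{2}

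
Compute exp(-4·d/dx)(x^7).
x^{7} - 28 x^{6} + 336 x^{5} - 2240 x^{4} + 8960 x^{3} - 21504 x^{2} + 28672 x - 16384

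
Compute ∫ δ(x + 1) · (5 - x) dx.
6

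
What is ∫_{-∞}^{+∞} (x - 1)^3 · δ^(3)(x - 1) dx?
-6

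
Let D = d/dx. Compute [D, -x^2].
- 2 x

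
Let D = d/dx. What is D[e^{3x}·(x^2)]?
x \left(3 x + 2\right) e^{3 x}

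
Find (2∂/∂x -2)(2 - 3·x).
6 x - 10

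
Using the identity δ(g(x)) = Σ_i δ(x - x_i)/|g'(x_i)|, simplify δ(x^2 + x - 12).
\frac{\delta(x + 4) + \delta(x - 3)}{7}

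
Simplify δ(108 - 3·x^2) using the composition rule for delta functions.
\frac{\delta(x - 6) + \delta(x + 6)}{36}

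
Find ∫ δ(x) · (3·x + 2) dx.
2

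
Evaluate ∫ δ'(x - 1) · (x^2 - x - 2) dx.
-1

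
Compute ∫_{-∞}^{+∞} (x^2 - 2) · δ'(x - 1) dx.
-2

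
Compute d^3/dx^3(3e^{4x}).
192 e^{4 x}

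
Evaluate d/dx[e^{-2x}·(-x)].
\left(2 x - 1\right) e^{- 2 x}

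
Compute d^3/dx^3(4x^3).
24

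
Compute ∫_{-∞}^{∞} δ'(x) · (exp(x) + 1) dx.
-1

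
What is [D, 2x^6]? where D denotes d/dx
12 x^{5}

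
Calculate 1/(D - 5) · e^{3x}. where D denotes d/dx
- \frac{e^{3 x}}{2}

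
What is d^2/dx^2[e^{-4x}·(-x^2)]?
2 \left(- 8 x^{2} + 8 x - 1\right) e^{- 4 x}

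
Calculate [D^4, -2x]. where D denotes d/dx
-8D^{3}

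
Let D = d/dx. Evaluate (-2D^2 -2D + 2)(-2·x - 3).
- 4 x - 2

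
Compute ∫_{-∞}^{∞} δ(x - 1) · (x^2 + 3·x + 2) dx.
6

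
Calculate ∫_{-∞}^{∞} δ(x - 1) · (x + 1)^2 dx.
4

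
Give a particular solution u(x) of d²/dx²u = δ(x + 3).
\frac{|x + 3|}{2}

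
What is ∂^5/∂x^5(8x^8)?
53760 x^{3}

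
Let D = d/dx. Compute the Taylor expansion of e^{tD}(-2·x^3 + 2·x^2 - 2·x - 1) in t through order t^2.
- t^{2} \left(6 x - 2\right) - 2 t \left(3 x^{2} - 2 x + 1\right) - 2 x^{3} + 2 x^{2} - 2 x - 1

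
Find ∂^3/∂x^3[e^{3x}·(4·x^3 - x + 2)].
\left(108 x^{3} + 324 x^{2} + 189 x + 51\right) e^{3 x}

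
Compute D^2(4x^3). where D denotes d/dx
24 x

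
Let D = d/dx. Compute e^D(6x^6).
6 x^{6} + 36 x^{5} + 90 x^{4} + 120 x^{3} + 90 x^{2} + 36 x + 6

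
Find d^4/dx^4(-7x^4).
-168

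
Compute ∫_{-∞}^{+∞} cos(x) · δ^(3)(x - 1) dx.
- \sin{\left(1 \right)}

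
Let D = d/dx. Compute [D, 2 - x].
-1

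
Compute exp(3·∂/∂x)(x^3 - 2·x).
x^{3} + 9 x^{2} + 25 x + 21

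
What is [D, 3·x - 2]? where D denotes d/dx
3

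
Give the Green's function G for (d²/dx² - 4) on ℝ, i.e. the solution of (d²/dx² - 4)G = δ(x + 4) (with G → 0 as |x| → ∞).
-\frac{e^{-2|x + 4|}}{4}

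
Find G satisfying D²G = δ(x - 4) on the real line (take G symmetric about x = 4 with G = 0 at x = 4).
\frac{|x - 4|}{2}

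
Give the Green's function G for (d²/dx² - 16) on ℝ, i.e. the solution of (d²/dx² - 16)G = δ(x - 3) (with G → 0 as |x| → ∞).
-\frac{e^{-4|x - 3|}}{8}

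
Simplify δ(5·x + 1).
\frac{\delta(x + 1/5)}{5}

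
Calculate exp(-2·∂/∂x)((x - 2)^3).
x^{3} - 12 x^{2} + 48 x - 64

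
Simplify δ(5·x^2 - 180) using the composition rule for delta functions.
\frac{\delta(x - 6) + \delta(x + 6)}{60}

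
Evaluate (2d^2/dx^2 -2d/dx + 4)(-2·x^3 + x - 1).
- 8 x^{3} + 12 x^{2} - 20 x - 6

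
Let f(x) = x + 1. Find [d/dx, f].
1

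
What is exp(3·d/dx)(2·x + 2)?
2 x + 8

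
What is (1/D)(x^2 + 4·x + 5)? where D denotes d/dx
\frac{x^{3}}{3} + 2 x^{2} + 5 x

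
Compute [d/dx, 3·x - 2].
3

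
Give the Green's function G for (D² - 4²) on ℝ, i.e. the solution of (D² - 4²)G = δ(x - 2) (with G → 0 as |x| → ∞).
-\frac{e^{-4|x - 2|}}{8}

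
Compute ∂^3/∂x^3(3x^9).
1512 x^{6}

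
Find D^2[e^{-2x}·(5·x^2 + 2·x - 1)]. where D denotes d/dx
2 \left(10 x^{2} - 16 x - 1\right) e^{- 2 x}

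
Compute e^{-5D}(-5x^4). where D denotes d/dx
- 5 x^{4} + 100 x^{3} - 750 x^{2} + 2500 x - 3125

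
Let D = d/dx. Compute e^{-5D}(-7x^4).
- 7 x^{4} + 140 x^{3} - 1050 x^{2} + 3500 x - 4375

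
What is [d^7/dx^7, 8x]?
56\frac{d^{6}}{dx^{6}}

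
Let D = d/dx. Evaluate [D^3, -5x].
-15D^{2}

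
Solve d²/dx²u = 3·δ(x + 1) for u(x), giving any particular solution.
\frac{3|x + 1|}{2}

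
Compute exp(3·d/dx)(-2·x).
- 2 x - 6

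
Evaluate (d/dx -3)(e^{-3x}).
- 6 e^{- 3 x}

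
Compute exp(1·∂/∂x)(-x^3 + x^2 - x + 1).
x \left(- x^{2} - 2 x - 2\right)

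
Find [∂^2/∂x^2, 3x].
6\frac{d}{dx}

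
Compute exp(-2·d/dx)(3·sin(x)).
3 \sin{\left(x - 2 \right)}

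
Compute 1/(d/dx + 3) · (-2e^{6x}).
- \frac{2 e^{6 x}}{9}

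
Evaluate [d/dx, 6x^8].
48 x^{7}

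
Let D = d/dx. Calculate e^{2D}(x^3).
x^{3} + 6 x^{2} + 12 x + 8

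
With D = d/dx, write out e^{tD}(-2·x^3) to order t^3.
- 2 t^{3} - 6 t^{2} x - 6 t x^{2} - 2 x^{3}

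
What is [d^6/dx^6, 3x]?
18\frac{d^{5}}{dx^{5}}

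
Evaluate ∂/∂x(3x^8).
24 x^{7}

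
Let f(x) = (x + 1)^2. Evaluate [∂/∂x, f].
2 x + 2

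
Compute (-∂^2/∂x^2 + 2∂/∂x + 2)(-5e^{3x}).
5 e^{3 x}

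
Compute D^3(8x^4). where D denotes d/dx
192 x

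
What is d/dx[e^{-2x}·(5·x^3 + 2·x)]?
\left(- 10 x^{3} + 15 x^{2} - 4 x + 2\right) e^{- 2 x}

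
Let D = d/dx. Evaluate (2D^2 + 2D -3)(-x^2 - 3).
3 x^{2} - 4 x + 5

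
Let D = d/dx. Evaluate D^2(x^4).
12 x^{2}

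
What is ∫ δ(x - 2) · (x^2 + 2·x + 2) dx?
10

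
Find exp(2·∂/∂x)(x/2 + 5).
\frac{x}{2} + 6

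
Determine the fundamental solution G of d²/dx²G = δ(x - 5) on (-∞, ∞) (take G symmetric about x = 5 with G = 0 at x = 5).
\frac{|x - 5|}{2}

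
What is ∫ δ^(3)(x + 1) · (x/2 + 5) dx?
0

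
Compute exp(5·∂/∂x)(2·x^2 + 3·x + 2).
2 x^{2} + 23 x + 67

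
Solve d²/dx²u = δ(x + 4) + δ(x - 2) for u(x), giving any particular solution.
\frac{|x + 4|}{2} + \frac{|x - 2|}{2}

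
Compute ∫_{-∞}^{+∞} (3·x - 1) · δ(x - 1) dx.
2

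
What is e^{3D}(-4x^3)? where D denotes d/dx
- 4 x^{3} - 36 x^{2} - 108 x - 108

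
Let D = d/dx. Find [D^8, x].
8D^{7}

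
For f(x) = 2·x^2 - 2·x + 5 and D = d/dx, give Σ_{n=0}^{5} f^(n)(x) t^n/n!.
2 t^{2} + 2 t \left(2 x - 1\right) + 2 x^{2} - 2 x + 5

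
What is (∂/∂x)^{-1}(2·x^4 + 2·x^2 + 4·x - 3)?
\frac{2 x^{5}}{5} + \frac{2 x^{3}}{3} + 2 x^{2} - 3 x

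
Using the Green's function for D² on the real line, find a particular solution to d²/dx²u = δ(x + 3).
\frac{|x + 3|}{2}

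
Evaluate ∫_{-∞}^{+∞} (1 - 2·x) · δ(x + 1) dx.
3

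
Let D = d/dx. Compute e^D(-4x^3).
- 4 x^{3} - 12 x^{2} - 12 x - 4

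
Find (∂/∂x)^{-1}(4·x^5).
\frac{2 x^{6}}{3}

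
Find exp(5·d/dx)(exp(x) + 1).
e^{x + 5} + 1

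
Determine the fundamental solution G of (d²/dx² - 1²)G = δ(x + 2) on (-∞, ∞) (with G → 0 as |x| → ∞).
-\frac{e^{-|x + 2|}}{2}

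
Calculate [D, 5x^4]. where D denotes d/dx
20 x^{3}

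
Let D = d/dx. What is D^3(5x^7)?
1050 x^{4}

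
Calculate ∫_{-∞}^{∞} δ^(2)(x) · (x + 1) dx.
0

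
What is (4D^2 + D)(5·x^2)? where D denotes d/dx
10 x + 40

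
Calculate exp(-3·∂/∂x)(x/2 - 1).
\frac{x}{2} - \frac{5}{2}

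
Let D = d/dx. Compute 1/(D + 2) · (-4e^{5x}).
- \frac{4 e^{5 x}}{7}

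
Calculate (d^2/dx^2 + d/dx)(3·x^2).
6 x + 6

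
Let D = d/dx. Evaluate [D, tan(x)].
\frac{1}{\cos^{2}{\left(x \right)}}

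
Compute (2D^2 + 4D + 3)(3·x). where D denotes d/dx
9 x + 12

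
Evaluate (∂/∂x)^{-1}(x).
\frac{x^{2}}{2}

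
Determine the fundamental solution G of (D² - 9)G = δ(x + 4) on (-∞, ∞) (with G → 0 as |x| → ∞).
-\frac{e^{-3|x + 4|}}{6}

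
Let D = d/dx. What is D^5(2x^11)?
110880 x^{6}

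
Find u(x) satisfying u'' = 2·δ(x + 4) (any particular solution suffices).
|x + 4|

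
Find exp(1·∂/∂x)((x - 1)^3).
x^{3}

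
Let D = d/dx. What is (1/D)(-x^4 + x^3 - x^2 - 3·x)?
- \frac{x^{5}}{5} + \frac{x^{4}}{4} - \frac{x^{3}}{3} - \frac{3 x^{2}}{2}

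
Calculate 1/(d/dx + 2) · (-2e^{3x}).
- \frac{2 e^{3 x}}{5}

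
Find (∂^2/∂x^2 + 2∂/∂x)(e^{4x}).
24 e^{4 x}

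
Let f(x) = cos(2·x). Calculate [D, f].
- 2 \sin{\left(2 x \right)}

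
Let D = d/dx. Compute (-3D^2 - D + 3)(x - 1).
3 x - 4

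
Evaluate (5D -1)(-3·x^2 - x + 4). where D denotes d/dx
3 x^{2} - 29 x - 9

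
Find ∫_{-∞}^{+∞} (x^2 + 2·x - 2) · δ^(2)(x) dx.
2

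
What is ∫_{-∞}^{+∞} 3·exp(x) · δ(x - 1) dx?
3 e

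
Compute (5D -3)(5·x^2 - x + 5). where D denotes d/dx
- 15 x^{2} + 53 x - 20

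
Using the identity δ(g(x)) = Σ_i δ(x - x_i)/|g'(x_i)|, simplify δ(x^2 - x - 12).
\frac{\delta(x - 4) + \delta(x + 3)}{7}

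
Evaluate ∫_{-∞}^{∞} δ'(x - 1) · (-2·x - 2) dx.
2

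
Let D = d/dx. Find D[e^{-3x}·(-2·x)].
2 \left(3 x - 1\right) e^{- 3 x}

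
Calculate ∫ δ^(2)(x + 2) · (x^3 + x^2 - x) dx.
-10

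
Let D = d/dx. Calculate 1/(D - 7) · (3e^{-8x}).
- \frac{e^{- 8 x}}{5}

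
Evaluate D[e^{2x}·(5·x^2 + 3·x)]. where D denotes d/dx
\left(10 x^{2} + 16 x + 3\right) e^{2 x}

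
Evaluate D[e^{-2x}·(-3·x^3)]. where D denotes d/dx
x^{2} \left(6 x - 9\right) e^{- 2 x}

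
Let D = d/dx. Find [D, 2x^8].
16 x^{7}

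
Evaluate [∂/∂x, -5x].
-5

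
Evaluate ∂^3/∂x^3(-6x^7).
- 1260 x^{4}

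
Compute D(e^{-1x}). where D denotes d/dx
- e^{- x}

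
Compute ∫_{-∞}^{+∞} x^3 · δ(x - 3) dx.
27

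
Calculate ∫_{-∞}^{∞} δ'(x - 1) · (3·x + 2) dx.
-3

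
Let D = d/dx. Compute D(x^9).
9 x^{8}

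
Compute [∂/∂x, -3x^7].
- 21 x^{6}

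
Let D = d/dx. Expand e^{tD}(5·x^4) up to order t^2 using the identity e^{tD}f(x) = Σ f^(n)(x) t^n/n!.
5 x^{2} \left(6 t^{2} + 4 t x + x^{2}\right)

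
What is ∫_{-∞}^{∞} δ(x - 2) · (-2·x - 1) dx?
-5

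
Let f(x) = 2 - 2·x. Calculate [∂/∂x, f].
-2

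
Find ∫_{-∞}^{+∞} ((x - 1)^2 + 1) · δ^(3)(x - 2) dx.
0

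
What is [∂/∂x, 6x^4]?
24 x^{3}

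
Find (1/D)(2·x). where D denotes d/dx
x^{2}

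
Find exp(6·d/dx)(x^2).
x^{2} + 12 x + 36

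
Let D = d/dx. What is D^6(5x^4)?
0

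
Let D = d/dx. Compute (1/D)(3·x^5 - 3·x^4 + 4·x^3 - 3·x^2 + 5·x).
\frac{x^{6}}{2} - \frac{3 x^{5}}{5} + x^{4} - x^{3} + \frac{5 x^{2}}{2}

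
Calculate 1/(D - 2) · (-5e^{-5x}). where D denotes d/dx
\frac{5 e^{- 5 x}}{7}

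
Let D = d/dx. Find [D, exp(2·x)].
2 e^{2 x}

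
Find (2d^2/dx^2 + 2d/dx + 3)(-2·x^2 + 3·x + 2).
- 6 x^{2} + x + 4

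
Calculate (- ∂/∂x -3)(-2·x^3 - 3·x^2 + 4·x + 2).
6 x^{3} + 15 x^{2} - 6 x - 10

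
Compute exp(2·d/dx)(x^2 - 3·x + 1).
x^{2} + x - 1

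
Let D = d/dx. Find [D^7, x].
7D^{6}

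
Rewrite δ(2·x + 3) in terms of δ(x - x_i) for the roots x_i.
\frac{\delta(x + 3/2)}{2}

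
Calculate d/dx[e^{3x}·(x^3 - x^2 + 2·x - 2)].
\left(3 x^{3} + 4 x - 4\right) e^{3 x}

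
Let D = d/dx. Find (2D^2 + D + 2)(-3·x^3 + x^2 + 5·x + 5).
- 6 x^{3} - 7 x^{2} - 24 x + 19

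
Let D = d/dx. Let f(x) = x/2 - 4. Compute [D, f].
\frac{1}{2}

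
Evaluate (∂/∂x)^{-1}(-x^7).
- \frac{x^{8}}{8}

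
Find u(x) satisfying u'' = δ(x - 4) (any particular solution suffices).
\frac{|x - 4|}{2}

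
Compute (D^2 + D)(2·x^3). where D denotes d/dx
6 x \left(x + 2\right)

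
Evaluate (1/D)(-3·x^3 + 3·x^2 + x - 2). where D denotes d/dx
- \frac{3 x^{4}}{4} + x^{3} + \frac{x^{2}}{2} - 2 x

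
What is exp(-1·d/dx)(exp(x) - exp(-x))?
- e^{1 - x} + e^{x - 1}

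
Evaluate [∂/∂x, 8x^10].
80 x^{9}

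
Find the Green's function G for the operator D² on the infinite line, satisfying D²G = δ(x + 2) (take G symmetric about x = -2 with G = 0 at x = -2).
\frac{|x + 2|}{2}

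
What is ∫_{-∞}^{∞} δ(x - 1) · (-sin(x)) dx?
- \sin{\left(1 \right)}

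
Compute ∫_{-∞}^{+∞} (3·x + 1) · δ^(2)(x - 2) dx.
0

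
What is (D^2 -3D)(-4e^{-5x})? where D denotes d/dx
- 160 e^{- 5 x}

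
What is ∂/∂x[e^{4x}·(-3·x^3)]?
x^{2} \left(- 12 x - 9\right) e^{4 x}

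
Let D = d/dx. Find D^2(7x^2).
14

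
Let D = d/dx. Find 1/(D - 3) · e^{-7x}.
- \frac{e^{- 7 x}}{10}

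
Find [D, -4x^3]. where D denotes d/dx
- 12 x^{2}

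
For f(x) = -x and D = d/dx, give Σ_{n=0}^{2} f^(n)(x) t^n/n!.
- t - x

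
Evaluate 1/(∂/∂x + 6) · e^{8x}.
\frac{e^{8 x}}{14}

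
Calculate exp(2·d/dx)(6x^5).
6 x^{5} + 60 x^{4} + 240 x^{3} + 480 x^{2} + 480 x + 192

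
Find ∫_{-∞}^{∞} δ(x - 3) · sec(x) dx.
\sec{\left(3 \right)}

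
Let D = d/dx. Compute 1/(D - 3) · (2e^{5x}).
e^{5 x}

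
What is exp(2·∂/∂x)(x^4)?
x^{4} + 8 x^{3} + 24 x^{2} + 32 x + 16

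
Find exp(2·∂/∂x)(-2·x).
- 2 x - 4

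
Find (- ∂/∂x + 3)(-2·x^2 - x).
- 6 x^{2} + x + 1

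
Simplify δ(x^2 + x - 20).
\frac{\delta(x + 5) + \delta(x - 4)}{9}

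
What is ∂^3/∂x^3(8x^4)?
192 x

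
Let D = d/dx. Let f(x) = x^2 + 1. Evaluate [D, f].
2 x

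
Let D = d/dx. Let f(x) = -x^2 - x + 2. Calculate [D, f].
- 2 x - 1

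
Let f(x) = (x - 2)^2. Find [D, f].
2 x - 4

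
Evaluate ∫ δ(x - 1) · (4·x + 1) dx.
5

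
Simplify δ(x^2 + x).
\frac{\delta(x + 1) + \delta(x)}{1}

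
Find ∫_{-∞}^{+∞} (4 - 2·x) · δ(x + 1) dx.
6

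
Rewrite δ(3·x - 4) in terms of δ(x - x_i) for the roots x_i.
\frac{\delta(x - 4/3)}{3}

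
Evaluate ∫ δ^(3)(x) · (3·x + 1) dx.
0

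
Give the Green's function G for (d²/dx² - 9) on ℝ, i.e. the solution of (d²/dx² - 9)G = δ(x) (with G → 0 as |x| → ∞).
-\frac{e^{-3|x|}}{6}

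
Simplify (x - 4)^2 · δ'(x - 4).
0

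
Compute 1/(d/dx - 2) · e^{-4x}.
- \frac{e^{- 4 x}}{6}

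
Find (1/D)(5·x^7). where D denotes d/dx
\frac{5 x^{8}}{8}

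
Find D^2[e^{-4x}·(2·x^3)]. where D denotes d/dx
4 x \left(8 x^{2} - 12 x + 3\right) e^{- 4 x}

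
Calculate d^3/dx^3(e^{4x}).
64 e^{4 x}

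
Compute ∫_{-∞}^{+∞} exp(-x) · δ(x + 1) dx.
e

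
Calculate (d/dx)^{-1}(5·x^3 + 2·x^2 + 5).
\frac{5 x^{4}}{4} + \frac{2 x^{3}}{3} + 5 x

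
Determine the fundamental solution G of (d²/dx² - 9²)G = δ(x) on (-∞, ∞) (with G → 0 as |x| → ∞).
-\frac{e^{-9|x|}}{18}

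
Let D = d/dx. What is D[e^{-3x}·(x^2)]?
x \left(2 - 3 x\right) e^{- 3 x}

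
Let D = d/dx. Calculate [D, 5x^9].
45 x^{8}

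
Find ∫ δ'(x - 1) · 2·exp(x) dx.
- 2 e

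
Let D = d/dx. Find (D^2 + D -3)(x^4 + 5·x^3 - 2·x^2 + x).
- 3 x^{4} - 11 x^{3} + 33 x^{2} + 23 x - 3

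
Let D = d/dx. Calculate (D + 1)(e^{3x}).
4 e^{3 x}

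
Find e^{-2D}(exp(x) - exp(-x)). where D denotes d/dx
- e^{2 - x} + e^{x - 2}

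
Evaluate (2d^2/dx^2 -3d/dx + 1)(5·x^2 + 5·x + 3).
5 x^{2} - 25 x + 8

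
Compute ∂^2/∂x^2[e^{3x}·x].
\left(9 x + 6\right) e^{3 x}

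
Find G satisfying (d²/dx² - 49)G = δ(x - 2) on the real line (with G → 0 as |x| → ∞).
-\frac{e^{-7|x - 2|}}{14}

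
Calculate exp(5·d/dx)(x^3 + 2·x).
x^{3} + 15 x^{2} + 77 x + 135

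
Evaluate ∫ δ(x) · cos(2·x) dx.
1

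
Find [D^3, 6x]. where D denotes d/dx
18D^{2}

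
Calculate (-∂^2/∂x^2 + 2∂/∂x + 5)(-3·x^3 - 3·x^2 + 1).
- 15 x^{3} - 33 x^{2} + 6 x + 11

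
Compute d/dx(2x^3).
6 x^{2}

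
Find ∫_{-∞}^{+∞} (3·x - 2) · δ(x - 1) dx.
1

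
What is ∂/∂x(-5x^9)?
- 45 x^{8}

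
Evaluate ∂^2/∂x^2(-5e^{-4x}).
- 80 e^{- 4 x}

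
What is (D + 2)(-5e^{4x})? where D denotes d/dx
- 30 e^{4 x}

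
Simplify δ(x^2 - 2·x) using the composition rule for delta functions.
\frac{\delta(x - 2) + \delta(x)}{2}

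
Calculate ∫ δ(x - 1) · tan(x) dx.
\tan{\left(1 \right)}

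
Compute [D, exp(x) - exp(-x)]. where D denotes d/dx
2 \cosh{\left(x \right)}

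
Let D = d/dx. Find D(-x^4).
- 4 x^{3}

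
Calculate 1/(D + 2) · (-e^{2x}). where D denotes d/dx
- \frac{e^{2 x}}{4}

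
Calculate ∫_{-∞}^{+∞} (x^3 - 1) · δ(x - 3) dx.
26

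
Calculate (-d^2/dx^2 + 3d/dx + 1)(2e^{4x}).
- 6 e^{4 x}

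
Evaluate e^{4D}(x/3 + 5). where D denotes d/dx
\frac{x}{3} + \frac{19}{3}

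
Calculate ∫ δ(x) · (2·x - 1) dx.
-1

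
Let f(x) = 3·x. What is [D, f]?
3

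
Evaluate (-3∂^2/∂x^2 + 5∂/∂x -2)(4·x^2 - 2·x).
- 8 x^{2} + 44 x - 34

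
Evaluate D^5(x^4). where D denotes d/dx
0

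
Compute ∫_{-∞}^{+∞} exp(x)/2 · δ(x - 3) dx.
\frac{e^{3}}{2}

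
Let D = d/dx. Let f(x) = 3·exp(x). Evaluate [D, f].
3 e^{x}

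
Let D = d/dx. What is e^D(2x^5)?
2 x^{5} + 10 x^{4} + 20 x^{3} + 20 x^{2} + 10 x + 2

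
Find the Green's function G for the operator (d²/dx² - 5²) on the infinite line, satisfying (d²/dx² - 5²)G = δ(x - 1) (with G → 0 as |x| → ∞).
-\frac{e^{-5|x - 1|}}{10}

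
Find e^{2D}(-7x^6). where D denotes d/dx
- 7 x^{6} - 84 x^{5} - 420 x^{4} - 1120 x^{3} - 1680 x^{2} - 1344 x - 448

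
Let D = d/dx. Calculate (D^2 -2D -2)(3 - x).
2 x - 4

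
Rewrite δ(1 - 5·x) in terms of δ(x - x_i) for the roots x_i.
\frac{\delta(x - 1/5)}{5}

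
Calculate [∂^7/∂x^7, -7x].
-49\frac{d^{6}}{dx^{6}}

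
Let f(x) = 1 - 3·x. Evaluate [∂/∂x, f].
-3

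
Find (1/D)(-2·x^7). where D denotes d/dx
- \frac{x^{8}}{4}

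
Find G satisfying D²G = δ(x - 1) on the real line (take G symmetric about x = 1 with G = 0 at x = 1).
\frac{|x - 1|}{2}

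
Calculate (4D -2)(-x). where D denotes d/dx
2 x - 4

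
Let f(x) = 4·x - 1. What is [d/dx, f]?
4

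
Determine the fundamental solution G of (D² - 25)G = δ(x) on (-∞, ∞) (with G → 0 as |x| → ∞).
-\frac{e^{-5|x|}}{10}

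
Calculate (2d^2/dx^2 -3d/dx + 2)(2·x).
4 x - 6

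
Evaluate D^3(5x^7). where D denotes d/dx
1050 x^{4}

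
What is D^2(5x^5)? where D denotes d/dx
100 x^{3}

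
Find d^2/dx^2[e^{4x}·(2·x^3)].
4 x \left(8 x^{2} + 12 x + 3\right) e^{4 x}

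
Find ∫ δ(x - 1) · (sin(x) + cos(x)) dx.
\cos{\left(1 \right)} + \sin{\left(1 \right)}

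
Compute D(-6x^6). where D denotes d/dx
- 36 x^{5}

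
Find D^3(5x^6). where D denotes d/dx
600 x^{3}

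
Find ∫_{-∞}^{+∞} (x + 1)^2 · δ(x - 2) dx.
9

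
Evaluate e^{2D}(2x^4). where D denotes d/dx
2 x^{4} + 16 x^{3} + 48 x^{2} + 64 x + 32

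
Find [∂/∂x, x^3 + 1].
3 x^{2}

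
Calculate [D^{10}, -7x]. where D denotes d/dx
-70D^{9}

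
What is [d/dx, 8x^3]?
24 x^{2}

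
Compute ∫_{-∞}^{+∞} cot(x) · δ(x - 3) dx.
\cot{\left(3 \right)}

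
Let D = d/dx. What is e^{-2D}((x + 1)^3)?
x^{3} - 3 x^{2} + 3 x - 1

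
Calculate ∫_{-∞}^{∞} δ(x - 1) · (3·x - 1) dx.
2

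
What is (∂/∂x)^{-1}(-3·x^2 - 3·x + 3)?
- x^{3} - \frac{3 x^{2}}{2} + 3 x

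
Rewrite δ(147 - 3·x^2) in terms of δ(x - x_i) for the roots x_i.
\frac{\delta(x - 7) + \delta(x + 7)}{42}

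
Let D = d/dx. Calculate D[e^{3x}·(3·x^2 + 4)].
\left(9 x^{2} + 6 x + 12\right) e^{3 x}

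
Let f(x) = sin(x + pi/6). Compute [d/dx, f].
\cos{\left(x + \frac{\pi}{6} \right)}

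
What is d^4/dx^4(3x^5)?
360 x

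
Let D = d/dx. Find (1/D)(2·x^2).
\frac{2 x^{3}}{3}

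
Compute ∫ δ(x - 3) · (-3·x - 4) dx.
-13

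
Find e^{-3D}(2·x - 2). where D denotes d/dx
2 x - 8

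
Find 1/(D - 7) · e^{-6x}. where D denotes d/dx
- \frac{e^{- 6 x}}{13}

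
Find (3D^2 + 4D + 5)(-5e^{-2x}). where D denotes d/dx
- 45 e^{- 2 x}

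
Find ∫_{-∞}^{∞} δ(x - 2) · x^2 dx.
4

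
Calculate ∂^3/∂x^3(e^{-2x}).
- 8 e^{- 2 x}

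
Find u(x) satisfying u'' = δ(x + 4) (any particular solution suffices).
\frac{|x + 4|}{2}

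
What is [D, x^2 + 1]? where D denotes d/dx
2 x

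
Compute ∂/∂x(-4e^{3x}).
- 12 e^{3 x}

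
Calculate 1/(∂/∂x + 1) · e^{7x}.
\frac{e^{7 x}}{8}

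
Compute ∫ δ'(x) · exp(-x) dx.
1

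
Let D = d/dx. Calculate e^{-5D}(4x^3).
4 x^{3} - 60 x^{2} + 300 x - 500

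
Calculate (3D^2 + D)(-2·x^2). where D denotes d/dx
- 4 x - 12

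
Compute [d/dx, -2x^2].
- 4 x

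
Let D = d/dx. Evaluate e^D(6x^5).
6 x^{5} + 30 x^{4} + 60 x^{3} + 60 x^{2} + 30 x + 6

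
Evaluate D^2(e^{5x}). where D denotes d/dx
25 e^{5 x}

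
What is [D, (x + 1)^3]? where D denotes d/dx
3 \left(x + 1\right)^{2}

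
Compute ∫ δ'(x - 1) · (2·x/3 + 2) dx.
- \frac{2}{3}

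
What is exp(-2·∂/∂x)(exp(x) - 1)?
e^{x - 2} - 1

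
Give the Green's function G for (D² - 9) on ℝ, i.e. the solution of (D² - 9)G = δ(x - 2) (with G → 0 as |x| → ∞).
-\frac{e^{-3|x - 2|}}{6}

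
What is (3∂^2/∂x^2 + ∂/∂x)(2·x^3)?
6 x \left(x + 6\right)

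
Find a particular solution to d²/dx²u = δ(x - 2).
\frac{|x - 2|}{2}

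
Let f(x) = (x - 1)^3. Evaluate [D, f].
3 \left(x - 1\right)^{2}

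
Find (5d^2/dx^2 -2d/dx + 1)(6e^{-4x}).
534 e^{- 4 x}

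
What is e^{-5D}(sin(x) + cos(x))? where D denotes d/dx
\sqrt{2} \cos{\left(- x + \frac{\pi}{4} + 5 \right)}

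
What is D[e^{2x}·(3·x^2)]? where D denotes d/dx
6 x \left(x + 1\right) e^{2 x}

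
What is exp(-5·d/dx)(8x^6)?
8 x^{6} - 240 x^{5} + 3000 x^{4} - 20000 x^{3} + 75000 x^{2} - 150000 x + 125000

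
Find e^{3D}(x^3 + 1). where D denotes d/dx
x^{3} + 9 x^{2} + 27 x + 28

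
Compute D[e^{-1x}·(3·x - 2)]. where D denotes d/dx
\left(5 - 3 x\right) e^{- x}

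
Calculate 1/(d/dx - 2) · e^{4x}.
\frac{e^{4 x}}{2}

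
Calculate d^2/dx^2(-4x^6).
- 120 x^{4}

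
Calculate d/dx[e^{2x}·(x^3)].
x^{2} \left(2 x + 3\right) e^{2 x}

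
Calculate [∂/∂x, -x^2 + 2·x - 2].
2 - 2 x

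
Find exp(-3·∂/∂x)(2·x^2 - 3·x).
2 x^{2} - 15 x + 27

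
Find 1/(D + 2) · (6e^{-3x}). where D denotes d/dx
- 6 e^{- 3 x}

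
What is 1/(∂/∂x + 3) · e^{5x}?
\frac{e^{5 x}}{8}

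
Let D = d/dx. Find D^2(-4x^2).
-8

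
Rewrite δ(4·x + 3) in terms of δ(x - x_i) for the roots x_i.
\frac{\delta(x + 3/4)}{4}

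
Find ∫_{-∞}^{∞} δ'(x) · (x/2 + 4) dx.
- \frac{1}{2}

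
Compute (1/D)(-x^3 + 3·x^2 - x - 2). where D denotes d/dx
- \frac{x^{4}}{4} + x^{3} - \frac{x^{2}}{2} - 2 x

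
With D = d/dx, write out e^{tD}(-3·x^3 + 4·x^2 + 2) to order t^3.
- 3 t^{3} - t^{2} \left(9 x - 4\right) - t x \left(9 x - 8\right) - 3 x^{3} + 4 x^{2} + 2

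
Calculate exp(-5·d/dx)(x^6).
x^{6} - 30 x^{5} + 375 x^{4} - 2500 x^{3} + 9375 x^{2} - 18750 x + 15625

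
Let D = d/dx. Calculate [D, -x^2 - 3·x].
- 2 x - 3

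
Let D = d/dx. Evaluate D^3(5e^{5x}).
625 e^{5 x}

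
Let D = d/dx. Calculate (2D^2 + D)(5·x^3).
15 x \left(x + 4\right)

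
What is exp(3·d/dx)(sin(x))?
\sin{\left(x + 3 \right)}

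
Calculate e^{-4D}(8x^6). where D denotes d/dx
8 x^{6} - 192 x^{5} + 1920 x^{4} - 10240 x^{3} + 30720 x^{2} - 49152 x + 32768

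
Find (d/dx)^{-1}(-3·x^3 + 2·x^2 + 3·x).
- \frac{3 x^{4}}{4} + \frac{2 x^{3}}{3} + \frac{3 x^{2}}{2}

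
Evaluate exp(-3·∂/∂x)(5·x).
5 x - 15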